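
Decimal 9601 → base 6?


Divide by 6 repeatedly:
9601 ÷ 6 = 1600 remainder 1
1600 ÷ 6 = 266 remainder 4
266 ÷ 6 = 44 remainder 2
44 ÷ 6 = 7 remainder 2
7 ÷ 6 = 1 remainder 1
1 ÷ 6 = 0 remainder 1
Reading remainders bottom-up:
= 112241


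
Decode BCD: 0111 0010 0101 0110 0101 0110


Each 4-bit group → digit:
  0111 → 7
  0010 → 2
  0101 → 5
  0110 → 6
  0101 → 5
  0110 → 6
= 725656


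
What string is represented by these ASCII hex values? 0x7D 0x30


Codes (hex): 0x7D 0x30
Per-code ASCII lookup:
  0x7D = 125  (special character) → '}'
  0x30 = 48  (range 48-57: digits, 48 - 48 = 0) → '0'
= '}0'


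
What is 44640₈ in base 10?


Positional values:
Position 0: 0 × 8^0 = 0
Position 1: 4 × 8^1 = 32
Position 2: 6 × 8^2 = 384
Position 3: 4 × 8^3 = 2048
Position 4: 4 × 8^4 = 16384
Sum = 0 + 32 + 384 + 2048 + 16384
= 18848


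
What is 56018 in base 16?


Divide by 16 repeatedly:
56018 ÷ 16 = 3501 remainder 2 (2)
3501 ÷ 16 = 218 remainder 13 (D)
218 ÷ 16 = 13 remainder 10 (A)
13 ÷ 16 = 0 remainder 13 (D)
Reading remainders bottom-up:
= 0xDAD2


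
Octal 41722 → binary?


Each octal digit → 3 binary bits:
  4 = 100
  1 = 001
  7 = 111
  2 = 010
  2 = 010
Concatenate: 100 001 111 010 010
= 100001111010010


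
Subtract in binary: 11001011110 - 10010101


Align and subtract column by column (LSB to MSB, borrowing when needed):
  11001011110
- 00010010101
  -----------
  col 0: (0 - 0 borrow-in) - 1 → borrow from next column: (0+2) - 1 = 1, borrow out 1
  col 1: (1 - 1 borrow-in) - 0 → 0 - 0 = 0, borrow out 0
  col 2: (1 - 0 borrow-in) - 1 → 1 - 1 = 0, borrow out 0
  col 3: (1 - 0 borrow-in) - 0 → 1 - 0 = 1, borrow out 0
  col 4: (1 - 0 borrow-in) - 1 → 1 - 1 = 0, borrow out 0
  col 5: (0 - 0 borrow-in) - 0 → 0 - 0 = 0, borrow out 0
  col 6: (1 - 0 borrow-in) - 0 → 1 - 0 = 1, borrow out 0
  col 7: (0 - 0 borrow-in) - 1 → borrow from next column: (0+2) - 1 = 1, borrow out 1
  col 8: (0 - 1 borrow-in) - 0 → borrow from next column: (-1+2) - 0 = 1, borrow out 1
  col 9: (1 - 1 borrow-in) - 0 → 0 - 0 = 0, borrow out 0
  col 10: (1 - 0 borrow-in) - 0 → 1 - 0 = 1, borrow out 0
Reading bits MSB→LSB: 10111001001
Strip leading zeros: 10111001001
= 10111001001


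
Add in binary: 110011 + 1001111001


Align and add column by column (LSB to MSB, carry propagating):
  00000110011
+ 01001111001
  -----------
  col 0: 1 + 1 + 0 (carry in) = 2 → bit 0, carry out 1
  col 1: 1 + 0 + 1 (carry in) = 2 → bit 0, carry out 1
  col 2: 0 + 0 + 1 (carry in) = 1 → bit 1, carry out 0
  col 3: 0 + 1 + 0 (carry in) = 1 → bit 1, carry out 0
  col 4: 1 + 1 + 0 (carry in) = 2 → bit 0, carry out 1
  col 5: 1 + 1 + 1 (carry in) = 3 → bit 1, carry out 1
  col 6: 0 + 1 + 1 (carry in) = 2 → bit 0, carry out 1
  col 7: 0 + 0 + 1 (carry in) = 1 → bit 1, carry out 0
  col 8: 0 + 0 + 0 (carry in) = 0 → bit 0, carry out 0
  col 9: 0 + 1 + 0 (carry in) = 1 → bit 1, carry out 0
  col 10: 0 + 0 + 0 (carry in) = 0 → bit 0, carry out 0
Reading bits MSB→LSB: 01010101100
Strip leading zeros: 1010101100
= 1010101100


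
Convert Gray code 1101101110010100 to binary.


Gray code: 1101101110010100
MSB stays the same: 1
Each subsequent bit = prev_binary XOR current_gray:
  B[1] = 1 XOR 1 = 0
  B[2] = 0 XOR 0 = 0
  B[3] = 0 XOR 1 = 1
  B[4] = 1 XOR 1 = 0
  B[5] = 0 XOR 0 = 0
  B[6] = 0 XOR 1 = 1
  B[7] = 1 XOR 1 = 0
  B[8] = 0 XOR 1 = 1
  B[9] = 1 XOR 0 = 1
  B[10] = 1 XOR 0 = 1
  B[11] = 1 XOR 1 = 0
  B[12] = 0 XOR 0 = 0
  B[13] = 0 XOR 1 = 1
  B[14] = 1 XOR 0 = 1
  B[15] = 1 XOR 0 = 1
= 1001001011100111 (37607 decimal)


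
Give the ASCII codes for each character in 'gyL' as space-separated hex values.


String: 'gyL'  (3 characters)
Per-character ASCII lookup:
  'g': lowercase starts at 97: 'g' = 97 + 6 = 103 → 0x67
  'y': lowercase starts at 97: 'y' = 97 + 24 = 121 → 0x79
  'L': uppercase starts at 65: 'L' = 65 + 11 = 76 → 0x4C
= 0x67 0x79 0x4C


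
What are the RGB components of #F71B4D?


Hex: #F71B4D
R = F7₁₆ = 247
G = 1B₁₆ = 27
B = 4D₁₆ = 77
= RGB(247, 27, 77)


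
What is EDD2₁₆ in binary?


Each hex digit → 4 binary bits:
  E = 1110
  D = 1101
  D = 1101
  2 = 0010
Concatenate: 1110 1101 1101 0010
= 1110110111010010


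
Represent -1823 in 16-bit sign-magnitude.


Sign bit: 1 (negative)
Magnitude: 1823 = 000011100011111
= 1000011100011111


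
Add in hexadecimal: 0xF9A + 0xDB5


Align and add column by column (LSB to MSB, each column mod 16 with carry):
  0F9A
+ 0DB5
  ----
  col 0: A(10) + 5(5) + 0 (carry in) = 15 → F(15), carry out 0
  col 1: 9(9) + B(11) + 0 (carry in) = 20 → 4(4), carry out 1
  col 2: F(15) + D(13) + 1 (carry in) = 29 → D(13), carry out 1
  col 3: 0(0) + 0(0) + 1 (carry in) = 1 → 1(1), carry out 0
Reading digits MSB→LSB: 1D4F
Strip leading zeros: 1D4F
= 0x1D4F


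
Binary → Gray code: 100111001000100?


Binary: 100111001000100
Gray code: G = B XOR (B >> 1)
B >> 1 = 010011100100010
100111001000100 XOR 010011100100010:
  1 XOR 0 = 1
  0 XOR 1 = 1
  0 XOR 0 = 0
  1 XOR 0 = 1
  1 XOR 1 = 0
  1 XOR 1 = 0
  0 XOR 1 = 1
  0 XOR 0 = 0
  1 XOR 0 = 1
  0 XOR 1 = 1
  0 XOR 0 = 0
  0 XOR 0 = 0
  1 XOR 0 = 1
  0 XOR 1 = 1
  0 XOR 0 = 0
= 110100101100110


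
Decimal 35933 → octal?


Divide by 8 repeatedly:
35933 ÷ 8 = 4491 remainder 5
4491 ÷ 8 = 561 remainder 3
561 ÷ 8 = 70 remainder 1
70 ÷ 8 = 8 remainder 6
8 ÷ 8 = 1 remainder 0
1 ÷ 8 = 0 remainder 1
Reading remainders bottom-up:
= 0o106135


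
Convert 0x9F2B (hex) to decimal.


Positional values:
Position 0: B × 16^0 = 11 × 1 = 11
Position 1: 2 × 16^1 = 2 × 16 = 32
Position 2: F × 16^2 = 15 × 256 = 3840
Position 3: 9 × 16^3 = 9 × 4096 = 36864
Sum = 11 + 32 + 3840 + 36864
= 40747


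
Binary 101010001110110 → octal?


Group into 3-bit groups: 101010001110110
  101 = 5
  010 = 2
  001 = 1
  110 = 6
  110 = 6
= 0o52166


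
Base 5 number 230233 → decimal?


Positional values (base 5):
  3 × 5^0 = 3 × 1 = 3
  3 × 5^1 = 3 × 5 = 15
  2 × 5^2 = 2 × 25 = 50
  0 × 5^3 = 0 × 125 = 0
  3 × 5^4 = 3 × 625 = 1875
  2 × 5^5 = 2 × 3125 = 6250
Sum = 3 + 15 + 50 + 0 + 1875 + 6250
= 8193


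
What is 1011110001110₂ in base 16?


Group into 4-bit nibbles: 0001011110001110
  0001 = 1
  0111 = 7
  1000 = 8
  1110 = E
= 0x178E


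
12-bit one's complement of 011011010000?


Original: 011011010000
Invert all bits:
  bit 0: 0 → 1
  bit 1: 1 → 0
  bit 2: 1 → 0
  bit 3: 0 → 1
  bit 4: 1 → 0
  bit 5: 1 → 0
  bit 6: 0 → 1
  bit 7: 1 → 0
  bit 8: 0 → 1
  bit 9: 0 → 1
  bit 10: 0 → 1
  bit 11: 0 → 1
= 100100101111


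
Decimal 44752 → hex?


Divide by 16 repeatedly:
44752 ÷ 16 = 2797 remainder 0 (0)
2797 ÷ 16 = 174 remainder 13 (D)
174 ÷ 16 = 10 remainder 14 (E)
10 ÷ 16 = 0 remainder 10 (A)
Reading remainders bottom-up:
= 0xAED0


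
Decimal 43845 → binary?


Divide by 2 repeatedly:
43845 ÷ 2 = 21922 remainder 1
21922 ÷ 2 = 10961 remainder 0
10961 ÷ 2 = 5480 remainder 1
5480 ÷ 2 = 2740 remainder 0
2740 ÷ 2 = 1370 remainder 0
1370 ÷ 2 = 685 remainder 0
685 ÷ 2 = 342 remainder 1
342 ÷ 2 = 171 remainder 0
171 ÷ 2 = 85 remainder 1
85 ÷ 2 = 42 remainder 1
42 ÷ 2 = 21 remainder 0
21 ÷ 2 = 10 remainder 1
10 ÷ 2 = 5 remainder 0
5 ÷ 2 = 2 remainder 1
2 ÷ 2 = 1 remainder 0
1 ÷ 2 = 0 remainder 1
Reading remainders bottom-up:
= 1010101101000101


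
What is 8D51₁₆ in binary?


Each hex digit → 4 binary bits:
  8 = 1000
  D = 1101
  5 = 0101
  1 = 0001
Concatenate: 1000 1101 0101 0001
= 1000110101010001


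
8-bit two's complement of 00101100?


Original: 00101100
Step 1 - Invert all bits: 11010011
Step 2 - Add 1: 11010011 + 1
= 11010100 (represents -44)


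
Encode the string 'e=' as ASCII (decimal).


String: 'e='  (2 characters)
Per-character ASCII lookup:
  'e': lowercase starts at 97: 'e' = 97 + 4 = 101
  '=': special character: '=' = 61
= 101 61


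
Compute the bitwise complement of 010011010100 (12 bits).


Original: 010011010100
Invert all bits:
  bit 0: 0 → 1
  bit 1: 1 → 0
  bit 2: 0 → 1
  bit 3: 0 → 1
  bit 4: 1 → 0
  bit 5: 1 → 0
  bit 6: 0 → 1
  bit 7: 1 → 0
  bit 8: 0 → 1
  bit 9: 1 → 0
  bit 10: 0 → 1
  bit 11: 0 → 1
= 101100101011


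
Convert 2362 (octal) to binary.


Each octal digit → 3 binary bits:
  2 = 010
  3 = 011
  6 = 110
  2 = 010
Concatenate: 010 011 110 010
= 010011110010


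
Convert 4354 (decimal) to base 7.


Divide by 7 repeatedly:
4354 ÷ 7 = 622 remainder 0
622 ÷ 7 = 88 remainder 6
88 ÷ 7 = 12 remainder 4
12 ÷ 7 = 1 remainder 5
1 ÷ 7 = 0 remainder 1
Reading remainders bottom-up:
= 15460


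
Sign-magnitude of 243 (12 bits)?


Sign bit: 0 (positive)
Magnitude: 243 = 00011110011
= 000011110011


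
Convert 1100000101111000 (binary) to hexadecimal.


Group into 4-bit nibbles: 1100000101111000
  1100 = C
  0001 = 1
  0111 = 7
  1000 = 8
= 0xC178


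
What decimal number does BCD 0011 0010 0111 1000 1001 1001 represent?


Each 4-bit group → digit:
  0011 → 3
  0010 → 2
  0111 → 7
  1000 → 8
  1001 → 9
  1001 → 9
= 327899


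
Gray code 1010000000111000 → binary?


Gray code: 1010000000111000
MSB stays the same: 1
Each subsequent bit = prev_binary XOR current_gray:
  B[1] = 1 XOR 0 = 1
  B[2] = 1 XOR 1 = 0
  B[3] = 0 XOR 0 = 0
  B[4] = 0 XOR 0 = 0
  B[5] = 0 XOR 0 = 0
  B[6] = 0 XOR 0 = 0
  B[7] = 0 XOR 0 = 0
  B[8] = 0 XOR 0 = 0
  B[9] = 0 XOR 0 = 0
  B[10] = 0 XOR 1 = 1
  B[11] = 1 XOR 1 = 0
  B[12] = 0 XOR 1 = 1
  B[13] = 1 XOR 0 = 1
  B[14] = 1 XOR 0 = 1
  B[15] = 1 XOR 0 = 1
= 1100000000101111 (49199 decimal)


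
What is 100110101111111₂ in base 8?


Group into 3-bit groups: 100110101111111
  100 = 4
  110 = 6
  101 = 5
  111 = 7
  111 = 7
= 0o46577


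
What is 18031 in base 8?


Divide by 8 repeatedly:
18031 ÷ 8 = 2253 remainder 7
2253 ÷ 8 = 281 remainder 5
281 ÷ 8 = 35 remainder 1
35 ÷ 8 = 4 remainder 3
4 ÷ 8 = 0 remainder 4
Reading remainders bottom-up:
= 0o43157


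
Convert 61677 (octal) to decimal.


Positional values:
Position 0: 7 × 8^0 = 7
Position 1: 7 × 8^1 = 56
Position 2: 6 × 8^2 = 384
Position 3: 1 × 8^3 = 512
Position 4: 6 × 8^4 = 24576
Sum = 7 + 56 + 384 + 512 + 24576
= 25535


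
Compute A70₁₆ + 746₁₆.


Align and add column by column (LSB to MSB, each column mod 16 with carry):
  0A70
+ 0746
  ----
  col 0: 0(0) + 6(6) + 0 (carry in) = 6 → 6(6), carry out 0
  col 1: 7(7) + 4(4) + 0 (carry in) = 11 → B(11), carry out 0
  col 2: A(10) + 7(7) + 0 (carry in) = 17 → 1(1), carry out 1
  col 3: 0(0) + 0(0) + 1 (carry in) = 1 → 1(1), carry out 0
Reading digits MSB→LSB: 11B6
Strip leading zeros: 11B6
= 0x11B6


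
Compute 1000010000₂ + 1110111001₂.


Align and add column by column (LSB to MSB, carry propagating):
  01000010000
+ 01110111001
  -----------
  col 0: 0 + 1 + 0 (carry in) = 1 → bit 1, carry out 0
  col 1: 0 + 0 + 0 (carry in) = 0 → bit 0, carry out 0
  col 2: 0 + 0 + 0 (carry in) = 0 → bit 0, carry out 0
  col 3: 0 + 1 + 0 (carry in) = 1 → bit 1, carry out 0
  col 4: 1 + 1 + 0 (carry in) = 2 → bit 0, carry out 1
  col 5: 0 + 1 + 1 (carry in) = 2 → bit 0, carry out 1
  col 6: 0 + 0 + 1 (carry in) = 1 → bit 1, carry out 0
  col 7: 0 + 1 + 0 (carry in) = 1 → bit 1, carry out 0
  col 8: 0 + 1 + 0 (carry in) = 1 → bit 1, carry out 0
  col 9: 1 + 1 + 0 (carry in) = 2 → bit 0, carry out 1
  col 10: 0 + 0 + 1 (carry in) = 1 → bit 1, carry out 0
Reading bits MSB→LSB: 10111001001
Strip leading zeros: 10111001001
= 10111001001


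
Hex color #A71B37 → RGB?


Hex: #A71B37
R = A7₁₆ = 167
G = 1B₁₆ = 27
B = 37₁₆ = 55
= RGB(167, 27, 55)


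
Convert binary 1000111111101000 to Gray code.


Binary: 1000111111101000
Gray code: G = B XOR (B >> 1)
B >> 1 = 0100011111110100
1000111111101000 XOR 0100011111110100:
  1 XOR 0 = 1
  0 XOR 1 = 1
  0 XOR 0 = 0
  0 XOR 0 = 0
  1 XOR 0 = 1
  1 XOR 1 = 0
  1 XOR 1 = 0
  1 XOR 1 = 0
  1 XOR 1 = 0
  1 XOR 1 = 0
  1 XOR 1 = 0
  0 XOR 1 = 1
  1 XOR 0 = 1
  0 XOR 1 = 1
  0 XOR 0 = 0
  0 XOR 0 = 0
= 1100100000011100


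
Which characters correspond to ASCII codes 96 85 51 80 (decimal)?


Codes (decimal): 96 85 51 80
Per-code ASCII lookup:
  96  (special character) → '`'
  85  (range 65-90: uppercase, 85 - 65 = 20) → 'U'
  51  (range 48-57: digits, 51 - 48 = 3) → '3'
  80  (range 65-90: uppercase, 80 - 65 = 15) → 'P'
= '`U3P'


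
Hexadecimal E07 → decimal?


Positional values:
Position 0: 7 × 16^0 = 7 × 1 = 7
Position 1: 0 × 16^1 = 0 × 16 = 0
Position 2: E × 16^2 = 14 × 256 = 3584
Sum = 7 + 0 + 3584
= 3591


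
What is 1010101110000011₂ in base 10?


Positional values:
Bit 0: 1 × 2^0 = 1
Bit 1: 1 × 2^1 = 2
Bit 7: 1 × 2^7 = 128
Bit 8: 1 × 2^8 = 256
Bit 9: 1 × 2^9 = 512
Bit 11: 1 × 2^11 = 2048
Bit 13: 1 × 2^13 = 8192
Bit 15: 1 × 2^15 = 32768
Sum = 1 + 2 + 128 + 256 + 512 + 2048 + 8192 + 32768
= 43907


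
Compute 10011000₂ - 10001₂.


Align and subtract column by column (LSB to MSB, borrowing when needed):
  10011000
- 00010001
  --------
  col 0: (0 - 0 borrow-in) - 1 → borrow from next column: (0+2) - 1 = 1, borrow out 1
  col 1: (0 - 1 borrow-in) - 0 → borrow from next column: (-1+2) - 0 = 1, borrow out 1
  col 2: (0 - 1 borrow-in) - 0 → borrow from next column: (-1+2) - 0 = 1, borrow out 1
  col 3: (1 - 1 borrow-in) - 0 → 0 - 0 = 0, borrow out 0
  col 4: (1 - 0 borrow-in) - 1 → 1 - 1 = 0, borrow out 0
  col 5: (0 - 0 borrow-in) - 0 → 0 - 0 = 0, borrow out 0
  col 6: (0 - 0 borrow-in) - 0 → 0 - 0 = 0, borrow out 0
  col 7: (1 - 0 borrow-in) - 0 → 1 - 0 = 1, borrow out 0
Reading bits MSB→LSB: 10000111
Strip leading zeros: 10000111
= 10000111


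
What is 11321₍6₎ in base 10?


Positional values (base 6):
  1 × 6^0 = 1 × 1 = 1
  2 × 6^1 = 2 × 6 = 12
  3 × 6^2 = 3 × 36 = 108
  1 × 6^3 = 1 × 216 = 216
  1 × 6^4 = 1 × 1296 = 1296
Sum = 1 + 12 + 108 + 216 + 1296
= 1633


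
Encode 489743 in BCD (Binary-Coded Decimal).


Each digit → 4-bit binary:
  4 → 0100
  8 → 1000
  9 → 1001
  7 → 0111
  4 → 0100
  3 → 0011
= 0100 1000 1001 0111 0100 0011


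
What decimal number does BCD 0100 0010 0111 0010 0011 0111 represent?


Each 4-bit group → digit:
  0100 → 4
  0010 → 2
  0111 → 7
  0010 → 2
  0011 → 3
  0111 → 7
= 427237


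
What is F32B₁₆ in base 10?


Positional values:
Position 0: B × 16^0 = 11 × 1 = 11
Position 1: 2 × 16^1 = 2 × 16 = 32
Position 2: 3 × 16^2 = 3 × 256 = 768
Position 3: F × 16^3 = 15 × 4096 = 61440
Sum = 11 + 32 + 768 + 61440
= 62251


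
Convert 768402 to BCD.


Each digit → 4-bit binary:
  7 → 0111
  6 → 0110
  8 → 1000
  4 → 0100
  0 → 0000
  2 → 0010
= 0111 0110 1000 0100 0000 0010


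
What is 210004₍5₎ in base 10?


Positional values (base 5):
  4 × 5^0 = 4 × 1 = 4
  0 × 5^1 = 0 × 5 = 0
  0 × 5^2 = 0 × 25 = 0
  0 × 5^3 = 0 × 125 = 0
  1 × 5^4 = 1 × 625 = 625
  2 × 5^5 = 2 × 3125 = 6250
Sum = 4 + 0 + 0 + 0 + 625 + 6250
= 6879


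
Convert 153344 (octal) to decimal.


Positional values:
Position 0: 4 × 8^0 = 4
Position 1: 4 × 8^1 = 32
Position 2: 3 × 8^2 = 192
Position 3: 3 × 8^3 = 1536
Position 4: 5 × 8^4 = 20480
Position 5: 1 × 8^5 = 32768
Sum = 4 + 32 + 192 + 1536 + 20480 + 32768
= 55012


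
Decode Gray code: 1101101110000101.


Gray code: 1101101110000101
MSB stays the same: 1
Each subsequent bit = prev_binary XOR current_gray:
  B[1] = 1 XOR 1 = 0
  B[2] = 0 XOR 0 = 0
  B[3] = 0 XOR 1 = 1
  B[4] = 1 XOR 1 = 0
  B[5] = 0 XOR 0 = 0
  B[6] = 0 XOR 1 = 1
  B[7] = 1 XOR 1 = 0
  B[8] = 0 XOR 1 = 1
  B[9] = 1 XOR 0 = 1
  B[10] = 1 XOR 0 = 1
  B[11] = 1 XOR 0 = 1
  B[12] = 1 XOR 0 = 1
  B[13] = 1 XOR 1 = 0
  B[14] = 0 XOR 0 = 0
  B[15] = 0 XOR 1 = 1
= 1001001011111001 (37625 decimal)


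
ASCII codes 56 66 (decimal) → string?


Codes (decimal): 56 66
Per-code ASCII lookup:
  56  (range 48-57: digits, 56 - 48 = 8) → '8'
  66  (range 65-90: uppercase, 66 - 65 = 1) → 'B'
= '8B'


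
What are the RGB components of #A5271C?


Hex: #A5271C
R = A5₁₆ = 165
G = 27₁₆ = 39
B = 1C₁₆ = 28
= RGB(165, 39, 28)


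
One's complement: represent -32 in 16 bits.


Original: 0000000000100000
Invert all bits:
  bit 0: 0 → 1
  bit 1: 0 → 1
  bit 2: 0 → 1
  bit 3: 0 → 1
  bit 4: 0 → 1
  bit 5: 0 → 1
  bit 6: 0 → 1
  bit 7: 0 → 1
  bit 8: 0 → 1
  bit 9: 0 → 1
  bit 10: 1 → 0
  bit 11: 0 → 1
  bit 12: 0 → 1
  bit 13: 0 → 1
  bit 14: 0 → 1
  bit 15: 0 → 1
= 1111111111011111


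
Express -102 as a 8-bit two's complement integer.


Original: 01100110
Step 1 - Invert all bits: 10011001
Step 2 - Add 1: 10011001 + 1
= 10011010 (represents -102)


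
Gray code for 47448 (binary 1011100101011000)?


Binary: 1011100101011000
Gray code: G = B XOR (B >> 1)
B >> 1 = 0101110010101100
1011100101011000 XOR 0101110010101100:
  1 XOR 0 = 1
  0 XOR 1 = 1
  1 XOR 0 = 1
  1 XOR 1 = 0
  1 XOR 1 = 0
  0 XOR 1 = 1
  0 XOR 0 = 0
  1 XOR 0 = 1
  0 XOR 1 = 1
  1 XOR 0 = 1
  0 XOR 1 = 1
  1 XOR 0 = 1
  1 XOR 1 = 0
  0 XOR 1 = 1
  0 XOR 0 = 0
  0 XOR 0 = 0
= 1110010111110100


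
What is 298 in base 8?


Divide by 8 repeatedly:
298 ÷ 8 = 37 remainder 2
37 ÷ 8 = 4 remainder 5
4 ÷ 8 = 0 remainder 4
Reading remainders bottom-up:
= 0o452


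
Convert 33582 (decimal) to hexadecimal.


Divide by 16 repeatedly:
33582 ÷ 16 = 2098 remainder 14 (E)
2098 ÷ 16 = 131 remainder 2 (2)
131 ÷ 16 = 8 remainder 3 (3)
8 ÷ 16 = 0 remainder 8 (8)
Reading remainders bottom-up:
= 0x832E


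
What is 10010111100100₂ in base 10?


Positional values:
Bit 2: 1 × 2^2 = 4
Bit 5: 1 × 2^5 = 32
Bit 6: 1 × 2^6 = 64
Bit 7: 1 × 2^7 = 128
Bit 8: 1 × 2^8 = 256
Bit 10: 1 × 2^10 = 1024
Bit 13: 1 × 2^13 = 8192
Sum = 4 + 32 + 64 + 128 + 256 + 1024 + 8192
= 9700


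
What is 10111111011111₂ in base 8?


Group into 3-bit groups: 010111111011111
  010 = 2
  111 = 7
  111 = 7
  011 = 3
  111 = 7
= 0o27737


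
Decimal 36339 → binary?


Divide by 2 repeatedly:
36339 ÷ 2 = 18169 remainder 1
18169 ÷ 2 = 9084 remainder 1
9084 ÷ 2 = 4542 remainder 0
4542 ÷ 2 = 2271 remainder 0
2271 ÷ 2 = 1135 remainder 1
1135 ÷ 2 = 567 remainder 1
567 ÷ 2 = 283 remainder 1
283 ÷ 2 = 141 remainder 1
141 ÷ 2 = 70 remainder 1
70 ÷ 2 = 35 remainder 0
35 ÷ 2 = 17 remainder 1
17 ÷ 2 = 8 remainder 1
8 ÷ 2 = 4 remainder 0
4 ÷ 2 = 2 remainder 0
2 ÷ 2 = 1 remainder 0
1 ÷ 2 = 0 remainder 1
Reading remainders bottom-up:
= 1000110111110011


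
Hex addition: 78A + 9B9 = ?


Align and add column by column (LSB to MSB, each column mod 16 with carry):
  078A
+ 09B9
  ----
  col 0: A(10) + 9(9) + 0 (carry in) = 19 → 3(3), carry out 1
  col 1: 8(8) + B(11) + 1 (carry in) = 20 → 4(4), carry out 1
  col 2: 7(7) + 9(9) + 1 (carry in) = 17 → 1(1), carry out 1
  col 3: 0(0) + 0(0) + 1 (carry in) = 1 → 1(1), carry out 0
Reading digits MSB→LSB: 1143
Strip leading zeros: 1143
= 0x1143


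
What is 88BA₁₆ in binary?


Each hex digit → 4 binary bits:
  8 = 1000
  8 = 1000
  B = 1011
  A = 1010
Concatenate: 1000 1000 1011 1010
= 1000100010111010


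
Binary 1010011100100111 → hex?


Group into 4-bit nibbles: 1010011100100111
  1010 = A
  0111 = 7
  0010 = 2
  0111 = 7
= 0xA727


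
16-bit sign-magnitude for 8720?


Sign bit: 0 (positive)
Magnitude: 8720 = 010001000010000
= 0010001000010000


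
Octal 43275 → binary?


Each octal digit → 3 binary bits:
  4 = 100
  3 = 011
  2 = 010
  7 = 111
  5 = 101
Concatenate: 100 011 010 111 101
= 100011010111101


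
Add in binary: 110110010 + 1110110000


Align and add column by column (LSB to MSB, carry propagating):
  00110110010
+ 01110110000
  -----------
  col 0: 0 + 0 + 0 (carry in) = 0 → bit 0, carry out 0
  col 1: 1 + 0 + 0 (carry in) = 1 → bit 1, carry out 0
  col 2: 0 + 0 + 0 (carry in) = 0 → bit 0, carry out 0
  col 3: 0 + 0 + 0 (carry in) = 0 → bit 0, carry out 0
  col 4: 1 + 1 + 0 (carry in) = 2 → bit 0, carry out 1
  col 5: 1 + 1 + 1 (carry in) = 3 → bit 1, carry out 1
  col 6: 0 + 0 + 1 (carry in) = 1 → bit 1, carry out 0
  col 7: 1 + 1 + 0 (carry in) = 2 → bit 0, carry out 1
  col 8: 1 + 1 + 1 (carry in) = 3 → bit 1, carry out 1
  col 9: 0 + 1 + 1 (carry in) = 2 → bit 0, carry out 1
  col 10: 0 + 0 + 1 (carry in) = 1 → bit 1, carry out 0
Reading bits MSB→LSB: 10101100010
Strip leading zeros: 10101100010
= 10101100010


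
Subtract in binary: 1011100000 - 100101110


Align and subtract column by column (LSB to MSB, borrowing when needed):
  1011100000
- 0100101110
  ----------
  col 0: (0 - 0 borrow-in) - 0 → 0 - 0 = 0, borrow out 0
  col 1: (0 - 0 borrow-in) - 1 → borrow from next column: (0+2) - 1 = 1, borrow out 1
  col 2: (0 - 1 borrow-in) - 1 → borrow from next column: (-1+2) - 1 = 0, borrow out 1
  col 3: (0 - 1 borrow-in) - 1 → borrow from next column: (-1+2) - 1 = 0, borrow out 1
  col 4: (0 - 1 borrow-in) - 0 → borrow from next column: (-1+2) - 0 = 1, borrow out 1
  col 5: (1 - 1 borrow-in) - 1 → borrow from next column: (0+2) - 1 = 1, borrow out 1
  col 6: (1 - 1 borrow-in) - 0 → 0 - 0 = 0, borrow out 0
  col 7: (1 - 0 borrow-in) - 0 → 1 - 0 = 1, borrow out 0
  col 8: (0 - 0 borrow-in) - 1 → borrow from next column: (0+2) - 1 = 1, borrow out 1
  col 9: (1 - 1 borrow-in) - 0 → 0 - 0 = 0, borrow out 0
Reading bits MSB→LSB: 0110110010
Strip leading zeros: 110110010
= 110110010


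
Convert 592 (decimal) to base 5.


Divide by 5 repeatedly:
592 ÷ 5 = 118 remainder 2
118 ÷ 5 = 23 remainder 3
23 ÷ 5 = 4 remainder 3
4 ÷ 5 = 0 remainder 4
Reading remainders bottom-up:
= 4332


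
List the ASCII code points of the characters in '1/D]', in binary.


String: '1/D]'  (4 characters)
Per-character ASCII lookup:
  '1': digits start at 48: '1' = 48 + 1 = 49 → 110001
  '/': special character: '/' = 47 → 101111
  'D': uppercase starts at 65: 'D' = 65 + 3 = 68 → 1000100
  ']': special character: ']' = 93 → 1011101
= 110001 101111 1000100 1011101


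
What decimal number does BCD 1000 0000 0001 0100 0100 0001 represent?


Each 4-bit group → digit:
  1000 → 8
  0000 → 0
  0001 → 1
  0100 → 4
  0100 → 4
  0001 → 1
= 801441


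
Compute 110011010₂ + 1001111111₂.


Align and add column by column (LSB to MSB, carry propagating):
  00110011010
+ 01001111111
  -----------
  col 0: 0 + 1 + 0 (carry in) = 1 → bit 1, carry out 0
  col 1: 1 + 1 + 0 (carry in) = 2 → bit 0, carry out 1
  col 2: 0 + 1 + 1 (carry in) = 2 → bit 0, carry out 1
  col 3: 1 + 1 + 1 (carry in) = 3 → bit 1, carry out 1
  col 4: 1 + 1 + 1 (carry in) = 3 → bit 1, carry out 1
  col 5: 0 + 1 + 1 (carry in) = 2 → bit 0, carry out 1
  col 6: 0 + 1 + 1 (carry in) = 2 → bit 0, carry out 1
  col 7: 1 + 0 + 1 (carry in) = 2 → bit 0, carry out 1
  col 8: 1 + 0 + 1 (carry in) = 2 → bit 0, carry out 1
  col 9: 0 + 1 + 1 (carry in) = 2 → bit 0, carry out 1
  col 10: 0 + 0 + 1 (carry in) = 1 → bit 1, carry out 0
Reading bits MSB→LSB: 10000011001
Strip leading zeros: 10000011001
= 10000011001


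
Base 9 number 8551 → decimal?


Positional values (base 9):
  1 × 9^0 = 1 × 1 = 1
  5 × 9^1 = 5 × 9 = 45
  5 × 9^2 = 5 × 81 = 405
  8 × 9^3 = 8 × 729 = 5832
Sum = 1 + 45 + 405 + 5832
= 6283


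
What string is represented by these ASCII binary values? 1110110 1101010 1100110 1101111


Codes (binary): 1110110 1101010 1100110 1101111
Per-code ASCII lookup:
  1110110 = 118  (range 97-122: lowercase, 118 - 97 = 21) → 'v'
  1101010 = 106  (range 97-122: lowercase, 106 - 97 = 9) → 'j'
  1100110 = 102  (range 97-122: lowercase, 102 - 97 = 5) → 'f'
  1101111 = 111  (range 97-122: lowercase, 111 - 97 = 14) → 'o'
= 'vjfo'


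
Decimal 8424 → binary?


Divide by 2 repeatedly:
8424 ÷ 2 = 4212 remainder 0
4212 ÷ 2 = 2106 remainder 0
2106 ÷ 2 = 1053 remainder 0
1053 ÷ 2 = 526 remainder 1
526 ÷ 2 = 263 remainder 0
263 ÷ 2 = 131 remainder 1
131 ÷ 2 = 65 remainder 1
65 ÷ 2 = 32 remainder 1
32 ÷ 2 = 16 remainder 0
16 ÷ 2 = 8 remainder 0
8 ÷ 2 = 4 remainder 0
4 ÷ 2 = 2 remainder 0
2 ÷ 2 = 1 remainder 0
1 ÷ 2 = 0 remainder 1
Reading remainders bottom-up:
= 10000011101000


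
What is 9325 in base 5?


Divide by 5 repeatedly:
9325 ÷ 5 = 1865 remainder 0
1865 ÷ 5 = 373 remainder 0
373 ÷ 5 = 74 remainder 3
74 ÷ 5 = 14 remainder 4
14 ÷ 5 = 2 remainder 4
2 ÷ 5 = 0 remainder 2
Reading remainders bottom-up:
= 244300


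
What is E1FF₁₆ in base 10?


Positional values:
Position 0: F × 16^0 = 15 × 1 = 15
Position 1: F × 16^1 = 15 × 16 = 240
Position 2: 1 × 16^2 = 1 × 256 = 256
Position 3: E × 16^3 = 14 × 4096 = 57344
Sum = 15 + 240 + 256 + 57344
= 57855


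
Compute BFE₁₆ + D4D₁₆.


Align and add column by column (LSB to MSB, each column mod 16 with carry):
  0BFE
+ 0D4D
  ----
  col 0: E(14) + D(13) + 0 (carry in) = 27 → B(11), carry out 1
  col 1: F(15) + 4(4) + 1 (carry in) = 20 → 4(4), carry out 1
  col 2: B(11) + D(13) + 1 (carry in) = 25 → 9(9), carry out 1
  col 3: 0(0) + 0(0) + 1 (carry in) = 1 → 1(1), carry out 0
Reading digits MSB→LSB: 194B
Strip leading zeros: 194B
= 0x194B


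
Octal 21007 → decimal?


Positional values:
Position 0: 7 × 8^0 = 7
Position 1: 0 × 8^1 = 0
Position 2: 0 × 8^2 = 0
Position 3: 1 × 8^3 = 512
Position 4: 2 × 8^4 = 8192
Sum = 7 + 0 + 0 + 512 + 8192
= 8711


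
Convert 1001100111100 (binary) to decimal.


Positional values:
Bit 2: 1 × 2^2 = 4
Bit 3: 1 × 2^3 = 8
Bit 4: 1 × 2^4 = 16
Bit 5: 1 × 2^5 = 32
Bit 8: 1 × 2^8 = 256
Bit 9: 1 × 2^9 = 512
Bit 12: 1 × 2^12 = 4096
Sum = 4 + 8 + 16 + 32 + 256 + 512 + 4096
= 4924


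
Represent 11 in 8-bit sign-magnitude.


Sign bit: 0 (positive)
Magnitude: 11 = 0001011
= 00001011


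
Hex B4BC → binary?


Each hex digit → 4 binary bits:
  B = 1011
  4 = 0100
  B = 1011
  C = 1100
Concatenate: 1011 0100 1011 1100
= 1011010010111100


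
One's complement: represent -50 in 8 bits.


Original: 00110010
Invert all bits:
  bit 0: 0 → 1
  bit 1: 0 → 1
  bit 2: 1 → 0
  bit 3: 1 → 0
  bit 4: 0 → 1
  bit 5: 0 → 1
  bit 6: 1 → 0
  bit 7: 0 → 1
= 11001101


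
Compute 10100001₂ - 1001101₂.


Align and subtract column by column (LSB to MSB, borrowing when needed):
  10100001
- 01001101
  --------
  col 0: (1 - 0 borrow-in) - 1 → 1 - 1 = 0, borrow out 0
  col 1: (0 - 0 borrow-in) - 0 → 0 - 0 = 0, borrow out 0
  col 2: (0 - 0 borrow-in) - 1 → borrow from next column: (0+2) - 1 = 1, borrow out 1
  col 3: (0 - 1 borrow-in) - 1 → borrow from next column: (-1+2) - 1 = 0, borrow out 1
  col 4: (0 - 1 borrow-in) - 0 → borrow from next column: (-1+2) - 0 = 1, borrow out 1
  col 5: (1 - 1 borrow-in) - 0 → 0 - 0 = 0, borrow out 0
  col 6: (0 - 0 borrow-in) - 1 → borrow from next column: (0+2) - 1 = 1, borrow out 1
  col 7: (1 - 1 borrow-in) - 0 → 0 - 0 = 0, borrow out 0
Reading bits MSB→LSB: 01010100
Strip leading zeros: 1010100
= 1010100


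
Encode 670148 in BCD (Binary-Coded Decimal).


Each digit → 4-bit binary:
  6 → 0110
  7 → 0111
  0 → 0000
  1 → 0001
  4 → 0100
  8 → 1000
= 0110 0111 0000 0001 0100 1000


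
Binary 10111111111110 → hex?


Group into 4-bit nibbles: 0010111111111110
  0010 = 2
  1111 = F
  1111 = F
  1110 = E
= 0x2FFE


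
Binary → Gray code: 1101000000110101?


Binary: 1101000000110101
Gray code: G = B XOR (B >> 1)
B >> 1 = 0110100000011010
1101000000110101 XOR 0110100000011010:
  1 XOR 0 = 1
  1 XOR 1 = 0
  0 XOR 1 = 1
  1 XOR 0 = 1
  0 XOR 1 = 1
  0 XOR 0 = 0
  0 XOR 0 = 0
  0 XOR 0 = 0
  0 XOR 0 = 0
  0 XOR 0 = 0
  1 XOR 0 = 1
  1 XOR 1 = 0
  0 XOR 1 = 1
  1 XOR 0 = 1
  0 XOR 1 = 1
  1 XOR 0 = 1
= 1011100000101111


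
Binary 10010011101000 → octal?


Group into 3-bit groups: 010010011101000
  010 = 2
  010 = 2
  011 = 3
  101 = 5
  000 = 0
= 0o22350


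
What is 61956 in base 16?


Divide by 16 repeatedly:
61956 ÷ 16 = 3872 remainder 4 (4)
3872 ÷ 16 = 242 remainder 0 (0)
242 ÷ 16 = 15 remainder 2 (2)
15 ÷ 16 = 0 remainder 15 (F)
Reading remainders bottom-up:
= 0xF204


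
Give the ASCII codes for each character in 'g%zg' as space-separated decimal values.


String: 'g%zg'  (4 characters)
Per-character ASCII lookup:
  'g': lowercase starts at 97: 'g' = 97 + 6 = 103
  '%': special character: '%' = 37
  'z': lowercase starts at 97: 'z' = 97 + 25 = 122
  'g': lowercase starts at 97: 'g' = 97 + 6 = 103
= 103 37 122 103


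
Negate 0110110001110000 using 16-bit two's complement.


Original: 0110110001110000
Step 1 - Invert all bits: 1001001110001111
Step 2 - Add 1: 1001001110001111 + 1
= 1001001110010000 (represents -27760)


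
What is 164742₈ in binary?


Each octal digit → 3 binary bits:
  1 = 001
  6 = 110
  4 = 100
  7 = 111
  4 = 100
  2 = 010
Concatenate: 001 110 100 111 100 010
= 001110100111100010


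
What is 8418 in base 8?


Divide by 8 repeatedly:
8418 ÷ 8 = 1052 remainder 2
1052 ÷ 8 = 131 remainder 4
131 ÷ 8 = 16 remainder 3
16 ÷ 8 = 2 remainder 0
2 ÷ 8 = 0 remainder 2
Reading remainders bottom-up:
= 0o20342


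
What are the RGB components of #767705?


Hex: #767705
R = 76₁₆ = 118
G = 77₁₆ = 119
B = 05₁₆ = 5
= RGB(118, 119, 5)


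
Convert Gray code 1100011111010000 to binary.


Gray code: 1100011111010000
MSB stays the same: 1
Each subsequent bit = prev_binary XOR current_gray:
  B[1] = 1 XOR 1 = 0
  B[2] = 0 XOR 0 = 0
  B[3] = 0 XOR 0 = 0
  B[4] = 0 XOR 0 = 0
  B[5] = 0 XOR 1 = 1
  B[6] = 1 XOR 1 = 0
  B[7] = 0 XOR 1 = 1
  B[8] = 1 XOR 1 = 0
  B[9] = 0 XOR 1 = 1
  B[10] = 1 XOR 0 = 1
  B[11] = 1 XOR 1 = 0
  B[12] = 0 XOR 0 = 0
  B[13] = 0 XOR 0 = 0
  B[14] = 0 XOR 0 = 0
  B[15] = 0 XOR 0 = 0
= 1000010101100000 (34144 decimal)


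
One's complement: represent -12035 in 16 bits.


Original: 0010111100000011
Invert all bits:
  bit 0: 0 → 1
  bit 1: 0 → 1
  bit 2: 1 → 0
  bit 3: 0 → 1
  bit 4: 1 → 0
  bit 5: 1 → 0
  bit 6: 1 → 0
  bit 7: 1 → 0
  bit 8: 0 → 1
  bit 9: 0 → 1
  bit 10: 0 → 1
  bit 11: 0 → 1
  bit 12: 0 → 1
  bit 13: 0 → 1
  bit 14: 1 → 0
  bit 15: 1 → 0
= 1101000011111100


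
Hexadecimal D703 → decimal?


Positional values:
Position 0: 3 × 16^0 = 3 × 1 = 3
Position 1: 0 × 16^1 = 0 × 16 = 0
Position 2: 7 × 16^2 = 7 × 256 = 1792
Position 3: D × 16^3 = 13 × 4096 = 53248
Sum = 3 + 0 + 1792 + 53248
= 55043


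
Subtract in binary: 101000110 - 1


Align and subtract column by column (LSB to MSB, borrowing when needed):
  101000110
- 000000001
  ---------
  col 0: (0 - 0 borrow-in) - 1 → borrow from next column: (0+2) - 1 = 1, borrow out 1
  col 1: (1 - 1 borrow-in) - 0 → 0 - 0 = 0, borrow out 0
  col 2: (1 - 0 borrow-in) - 0 → 1 - 0 = 1, borrow out 0
  col 3: (0 - 0 borrow-in) - 0 → 0 - 0 = 0, borrow out 0
  col 4: (0 - 0 borrow-in) - 0 → 0 - 0 = 0, borrow out 0
  col 5: (0 - 0 borrow-in) - 0 → 0 - 0 = 0, borrow out 0
  col 6: (1 - 0 borrow-in) - 0 → 1 - 0 = 1, borrow out 0
  col 7: (0 - 0 borrow-in) - 0 → 0 - 0 = 0, borrow out 0
  col 8: (1 - 0 borrow-in) - 0 → 1 - 0 = 1, borrow out 0
Reading bits MSB→LSB: 101000101
Strip leading zeros: 101000101
= 101000101


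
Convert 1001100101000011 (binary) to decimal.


Positional values:
Bit 0: 1 × 2^0 = 1
Bit 1: 1 × 2^1 = 2
Bit 6: 1 × 2^6 = 64
Bit 8: 1 × 2^8 = 256
Bit 11: 1 × 2^11 = 2048
Bit 12: 1 × 2^12 = 4096
Bit 15: 1 × 2^15 = 32768
Sum = 1 + 2 + 64 + 256 + 2048 + 4096 + 32768
= 39235


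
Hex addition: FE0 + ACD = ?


Align and add column by column (LSB to MSB, each column mod 16 with carry):
  0FE0
+ 0ACD
  ----
  col 0: 0(0) + D(13) + 0 (carry in) = 13 → D(13), carry out 0
  col 1: E(14) + C(12) + 0 (carry in) = 26 → A(10), carry out 1
  col 2: F(15) + A(10) + 1 (carry in) = 26 → A(10), carry out 1
  col 3: 0(0) + 0(0) + 1 (carry in) = 1 → 1(1), carry out 0
Reading digits MSB→LSB: 1AAD
Strip leading zeros: 1AAD
= 0x1AAD


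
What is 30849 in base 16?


Divide by 16 repeatedly:
30849 ÷ 16 = 1928 remainder 1 (1)
1928 ÷ 16 = 120 remainder 8 (8)
120 ÷ 16 = 7 remainder 8 (8)
7 ÷ 16 = 0 remainder 7 (7)
Reading remainders bottom-up:
= 0x7881


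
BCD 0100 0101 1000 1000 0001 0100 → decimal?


Each 4-bit group → digit:
  0100 → 4
  0101 → 5
  1000 → 8
  1000 → 8
  0001 → 1
  0100 → 4
= 458814


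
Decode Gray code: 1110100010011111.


Gray code: 1110100010011111
MSB stays the same: 1
Each subsequent bit = prev_binary XOR current_gray:
  B[1] = 1 XOR 1 = 0
  B[2] = 0 XOR 1 = 1
  B[3] = 1 XOR 0 = 1
  B[4] = 1 XOR 1 = 0
  B[5] = 0 XOR 0 = 0
  B[6] = 0 XOR 0 = 0
  B[7] = 0 XOR 0 = 0
  B[8] = 0 XOR 1 = 1
  B[9] = 1 XOR 0 = 1
  B[10] = 1 XOR 0 = 1
  B[11] = 1 XOR 1 = 0
  B[12] = 0 XOR 1 = 1
  B[13] = 1 XOR 1 = 0
  B[14] = 0 XOR 1 = 1
  B[15] = 1 XOR 1 = 0
= 1011000011101010 (45290 decimal)


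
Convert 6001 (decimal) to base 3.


Divide by 3 repeatedly:
6001 ÷ 3 = 2000 remainder 1
2000 ÷ 3 = 666 remainder 2
666 ÷ 3 = 222 remainder 0
222 ÷ 3 = 74 remainder 0
74 ÷ 3 = 24 remainder 2
24 ÷ 3 = 8 remainder 0
8 ÷ 3 = 2 remainder 2
2 ÷ 3 = 0 remainder 2
Reading remainders bottom-up:
= 22020021


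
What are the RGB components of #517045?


Hex: #517045
R = 51₁₆ = 81
G = 70₁₆ = 112
B = 45₁₆ = 69
= RGB(81, 112, 69)


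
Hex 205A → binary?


Each hex digit → 4 binary bits:
  2 = 0010
  0 = 0000
  5 = 0101
  A = 1010
Concatenate: 0010 0000 0101 1010
= 0010000001011010


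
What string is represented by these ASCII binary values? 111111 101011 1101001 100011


Codes (binary): 111111 101011 1101001 100011
Per-code ASCII lookup:
  111111 = 63  (special character) → '?'
  101011 = 43  (special character) → '+'
  1101001 = 105  (range 97-122: lowercase, 105 - 97 = 8) → 'i'
  100011 = 35  (special character) → '#'
= '?+i#'


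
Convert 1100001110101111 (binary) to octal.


Group into 3-bit groups: 001100001110101111
  001 = 1
  100 = 4
  001 = 1
  110 = 6
  101 = 5
  111 = 7
= 0o141657


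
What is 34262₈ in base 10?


Positional values:
Position 0: 2 × 8^0 = 2
Position 1: 6 × 8^1 = 48
Position 2: 2 × 8^2 = 128
Position 3: 4 × 8^3 = 2048
Position 4: 3 × 8^4 = 12288
Sum = 2 + 48 + 128 + 2048 + 12288
= 14514


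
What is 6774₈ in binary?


Each octal digit → 3 binary bits:
  6 = 110
  7 = 111
  7 = 111
  4 = 100
Concatenate: 110 111 111 100
= 110111111100


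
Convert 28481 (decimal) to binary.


Divide by 2 repeatedly:
28481 ÷ 2 = 14240 remainder 1
14240 ÷ 2 = 7120 remainder 0
7120 ÷ 2 = 3560 remainder 0
3560 ÷ 2 = 1780 remainder 0
1780 ÷ 2 = 890 remainder 0
890 ÷ 2 = 445 remainder 0
445 ÷ 2 = 222 remainder 1
222 ÷ 2 = 111 remainder 0
111 ÷ 2 = 55 remainder 1
55 ÷ 2 = 27 remainder 1
27 ÷ 2 = 13 remainder 1
13 ÷ 2 = 6 remainder 1
6 ÷ 2 = 3 remainder 0
3 ÷ 2 = 1 remainder 1
1 ÷ 2 = 0 remainder 1
Reading remainders bottom-up:
= 110111101000001


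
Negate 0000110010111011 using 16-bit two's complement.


Original: 0000110010111011
Step 1 - Invert all bits: 1111001101000100
Step 2 - Add 1: 1111001101000100 + 1
= 1111001101000101 (represents -3259)


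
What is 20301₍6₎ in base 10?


Positional values (base 6):
  1 × 6^0 = 1 × 1 = 1
  0 × 6^1 = 0 × 6 = 0
  3 × 6^2 = 3 × 36 = 108
  0 × 6^3 = 0 × 216 = 0
  2 × 6^4 = 2 × 1296 = 2592
Sum = 1 + 0 + 108 + 0 + 2592
= 2701


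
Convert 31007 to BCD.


Each digit → 4-bit binary:
  3 → 0011
  1 → 0001
  0 → 0000
  0 → 0000
  7 → 0111
= 0011 0001 0000 0000 0111


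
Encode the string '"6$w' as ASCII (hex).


String: '"6$w'  (4 characters)
Per-character ASCII lookup:
  '"': special character: '"' = 34 → 0x22
  '6': digits start at 48: '6' = 48 + 6 = 54 → 0x36
  '$': special character: '$' = 36 → 0x24
  'w': lowercase starts at 97: 'w' = 97 + 22 = 119 → 0x77
= 0x22 0x36 0x24 0x77


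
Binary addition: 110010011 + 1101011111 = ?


Align and add column by column (LSB to MSB, carry propagating):
  00110010011
+ 01101011111
  -----------
  col 0: 1 + 1 + 0 (carry in) = 2 → bit 0, carry out 1
  col 1: 1 + 1 + 1 (carry in) = 3 → bit 1, carry out 1
  col 2: 0 + 1 + 1 (carry in) = 2 → bit 0, carry out 1
  col 3: 0 + 1 + 1 (carry in) = 2 → bit 0, carry out 1
  col 4: 1 + 1 + 1 (carry in) = 3 → bit 1, carry out 1
  col 5: 0 + 0 + 1 (carry in) = 1 → bit 1, carry out 0
  col 6: 0 + 1 + 0 (carry in) = 1 → bit 1, carry out 0
  col 7: 1 + 0 + 0 (carry in) = 1 → bit 1, carry out 0
  col 8: 1 + 1 + 0 (carry in) = 2 → bit 0, carry out 1
  col 9: 0 + 1 + 1 (carry in) = 2 → bit 0, carry out 1
  col 10: 0 + 0 + 1 (carry in) = 1 → bit 1, carry out 0
Reading bits MSB→LSB: 10011110010
Strip leading zeros: 10011110010
= 10011110010


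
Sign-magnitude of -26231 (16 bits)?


Sign bit: 1 (negative)
Magnitude: 26231 = 110011001110111
= 1110011001110111


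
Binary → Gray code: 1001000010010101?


Binary: 1001000010010101
Gray code: G = B XOR (B >> 1)
B >> 1 = 0100100001001010
1001000010010101 XOR 0100100001001010:
  1 XOR 0 = 1
  0 XOR 1 = 1
  0 XOR 0 = 0
  1 XOR 0 = 1
  0 XOR 1 = 1
  0 XOR 0 = 0
  0 XOR 0 = 0
  0 XOR 0 = 0
  1 XOR 0 = 1
  0 XOR 1 = 1
  0 XOR 0 = 0
  1 XOR 0 = 1
  0 XOR 1 = 1
  1 XOR 0 = 1
  0 XOR 1 = 1
  1 XOR 0 = 1
= 1101100011011111


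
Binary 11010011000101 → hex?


Group into 4-bit nibbles: 0011010011000101
  0011 = 3
  0100 = 4
  1100 = C
  0101 = 5
= 0x34C5


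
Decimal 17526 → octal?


Divide by 8 repeatedly:
17526 ÷ 8 = 2190 remainder 6
2190 ÷ 8 = 273 remainder 6
273 ÷ 8 = 34 remainder 1
34 ÷ 8 = 4 remainder 2
4 ÷ 8 = 0 remainder 4
Reading remainders bottom-up:
= 0o42166


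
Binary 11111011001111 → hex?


Group into 4-bit nibbles: 0011111011001111
  0011 = 3
  1110 = E
  1100 = C
  1111 = F
= 0x3ECF


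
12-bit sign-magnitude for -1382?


Sign bit: 1 (negative)
Magnitude: 1382 = 10101100110
= 110101100110


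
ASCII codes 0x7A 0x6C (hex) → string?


Codes (hex): 0x7A 0x6C
Per-code ASCII lookup:
  0x7A = 122  (range 97-122: lowercase, 122 - 97 = 25) → 'z'
  0x6C = 108  (range 97-122: lowercase, 108 - 97 = 11) → 'l'
= 'zl'


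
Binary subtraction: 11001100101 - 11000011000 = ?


Align and subtract column by column (LSB to MSB, borrowing when needed):
  11001100101
- 11000011000
  -----------
  col 0: (1 - 0 borrow-in) - 0 → 1 - 0 = 1, borrow out 0
  col 1: (0 - 0 borrow-in) - 0 → 0 - 0 = 0, borrow out 0
  col 2: (1 - 0 borrow-in) - 0 → 1 - 0 = 1, borrow out 0
  col 3: (0 - 0 borrow-in) - 1 → borrow from next column: (0+2) - 1 = 1, borrow out 1
  col 4: (0 - 1 borrow-in) - 1 → borrow from next column: (-1+2) - 1 = 0, borrow out 1
  col 5: (1 - 1 borrow-in) - 0 → 0 - 0 = 0, borrow out 0
  col 6: (1 - 0 borrow-in) - 0 → 1 - 0 = 1, borrow out 0
  col 7: (0 - 0 borrow-in) - 0 → 0 - 0 = 0, borrow out 0
  col 8: (0 - 0 borrow-in) - 0 → 0 - 0 = 0, borrow out 0
  col 9: (1 - 0 borrow-in) - 1 → 1 - 1 = 0, borrow out 0
  col 10: (1 - 0 borrow-in) - 1 → 1 - 1 = 0, borrow out 0
Reading bits MSB→LSB: 00001001101
Strip leading zeros: 1001101
= 1001101


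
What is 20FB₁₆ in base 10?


Positional values:
Position 0: B × 16^0 = 11 × 1 = 11
Position 1: F × 16^1 = 15 × 16 = 240
Position 2: 0 × 16^2 = 0 × 256 = 0
Position 3: 2 × 16^3 = 2 × 4096 = 8192
Sum = 11 + 240 + 0 + 8192
= 8443


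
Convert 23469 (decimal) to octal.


Divide by 8 repeatedly:
23469 ÷ 8 = 2933 remainder 5
2933 ÷ 8 = 366 remainder 5
366 ÷ 8 = 45 remainder 6
45 ÷ 8 = 5 remainder 5
5 ÷ 8 = 0 remainder 5
Reading remainders bottom-up:
= 0o55655


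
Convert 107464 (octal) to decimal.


Positional values:
Position 0: 4 × 8^0 = 4
Position 1: 6 × 8^1 = 48
Position 2: 4 × 8^2 = 256
Position 3: 7 × 8^3 = 3584
Position 4: 0 × 8^4 = 0
Position 5: 1 × 8^5 = 32768
Sum = 4 + 48 + 256 + 3584 + 0 + 32768
= 36660
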